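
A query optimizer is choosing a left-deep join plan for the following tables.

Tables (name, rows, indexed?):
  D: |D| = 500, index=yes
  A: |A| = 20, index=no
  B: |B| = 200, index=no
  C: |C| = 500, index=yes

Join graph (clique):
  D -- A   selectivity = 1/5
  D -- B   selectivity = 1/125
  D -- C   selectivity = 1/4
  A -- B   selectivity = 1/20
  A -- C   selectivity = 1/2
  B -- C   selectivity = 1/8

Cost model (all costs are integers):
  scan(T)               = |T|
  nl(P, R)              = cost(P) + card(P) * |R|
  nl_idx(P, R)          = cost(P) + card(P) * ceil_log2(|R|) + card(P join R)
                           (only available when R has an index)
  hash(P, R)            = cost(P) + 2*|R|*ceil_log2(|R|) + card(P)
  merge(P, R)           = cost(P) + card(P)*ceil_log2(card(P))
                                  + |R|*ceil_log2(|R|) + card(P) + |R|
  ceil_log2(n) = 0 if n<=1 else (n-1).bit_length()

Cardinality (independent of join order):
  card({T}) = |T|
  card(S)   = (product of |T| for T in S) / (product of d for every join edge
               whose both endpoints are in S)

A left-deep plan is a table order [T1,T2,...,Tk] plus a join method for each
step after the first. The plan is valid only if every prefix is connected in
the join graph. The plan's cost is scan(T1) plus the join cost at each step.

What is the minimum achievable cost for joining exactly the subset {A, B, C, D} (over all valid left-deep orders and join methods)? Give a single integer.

5250

Selinger DP over subsets of {A,B,C,D}:
  {D}: scan cost=500, card=500
  {A}: scan cost=20, card=20
  {B}: scan cost=200, card=200
  {C}: scan cost=500, card=500
  {AD}: card=2000; try (A,hash)→1200, (D,nl_idx)→2200, (D,merge)→5140, (A,merge)→5620, (D,hash)→9040, (D,nl)→10020 …(+1); best=1200 via (A,hash)
  {BD}: card=800; try (D,nl_idx)→2800, (B,hash)→4200, (D,merge)→7000, (B,merge)→7300, (D,hash)→9400, (D,nl)→100200 …(+1); best=2800 via (D,nl_idx)
  {CD}: card=62500; try (D,hash)→10000, (C,hash)→10000, (D,merge)→10500, (C,merge)→10500, (D,nl_idx)→67500, (C,nl_idx)→67500 …(+2); best=10000 via (D,hash)
  {AB}: card=200; try (A,hash)→600, (B,merge)→1940, (A,merge)→2120, (B,hash)→3240, (B,nl)→4020, (A,nl)→4200; best=600 via (A,hash)
  {AC}: card=5000; try (A,hash)→1200, (C,merge)→5140, (C,nl_idx)→5200, (A,merge)→5620, (C,hash)→9040, (C,nl)→10020 …(+1); best=1200 via (A,hash)
  {BC}: card=12500; try (B,hash)→4200, (C,merge)→7000, (B,merge)→7300, (C,hash)→9400, (C,nl_idx)→14500, (C,nl)→100200 …(+1); best=4200 via (B,hash)
  {ABD}: card=160; try (D,nl_idx)→2560, (A,hash)→3800, (B,hash)→6400, (D,merge)→7400, (D,hash)→9800, (A,merge)→11720 …(+4); best=2560 via (D,nl_idx)
  {ACD}: card=125000; try (C,hash)→12200, (D,hash)→15200, (C,merge)→30200, (A,hash)→72700, (D,merge)→76200, (C,nl_idx)→144200 …(+5); best=12200 via (C,hash)
  {BCD}: card=12500; try (C,hash)→12600, (C,merge)→16600, (C,nl_idx)→22500, (D,hash)→25700, (B,hash)→75700, (D,nl_idx)→129200 …(+5); best=12600 via (C,hash)
  {ABC}: card=6250; try (C,merge)→7400, (C,nl_idx)→8650, (B,hash)→9400, (C,hash)→9800, (A,hash)→16900, (B,merge)→73000 …(+4); best=7400 via (C,merge)
  {ABCD}: card=1250; try (C,nl_idx)→5250, (C,merge)→9000, (C,hash)→11720, (D,hash)→22650, (A,hash)→25300, (D,nl_idx)→64900 …(+8); best=5250 via (C,nl_idx)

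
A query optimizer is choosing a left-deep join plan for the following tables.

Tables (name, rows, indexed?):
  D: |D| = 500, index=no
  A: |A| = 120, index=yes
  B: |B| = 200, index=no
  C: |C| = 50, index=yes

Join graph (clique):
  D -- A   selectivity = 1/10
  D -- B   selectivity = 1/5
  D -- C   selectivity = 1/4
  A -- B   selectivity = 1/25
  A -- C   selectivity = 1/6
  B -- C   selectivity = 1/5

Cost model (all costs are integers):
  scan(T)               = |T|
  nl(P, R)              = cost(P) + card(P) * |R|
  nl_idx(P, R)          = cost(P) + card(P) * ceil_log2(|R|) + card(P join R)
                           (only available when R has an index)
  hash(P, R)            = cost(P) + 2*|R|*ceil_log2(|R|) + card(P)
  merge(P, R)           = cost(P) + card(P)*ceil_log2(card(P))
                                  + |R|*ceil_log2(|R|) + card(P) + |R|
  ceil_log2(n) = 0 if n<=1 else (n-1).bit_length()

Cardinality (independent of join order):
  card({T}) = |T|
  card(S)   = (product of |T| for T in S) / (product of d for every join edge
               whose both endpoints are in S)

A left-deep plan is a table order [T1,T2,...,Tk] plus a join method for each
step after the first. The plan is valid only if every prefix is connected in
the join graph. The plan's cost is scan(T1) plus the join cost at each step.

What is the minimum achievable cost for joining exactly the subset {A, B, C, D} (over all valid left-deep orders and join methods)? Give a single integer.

14240

Selinger DP over subsets of {A,B,C,D}:
  {D}: scan cost=500, card=500
  {A}: scan cost=120, card=120
  {B}: scan cost=200, card=200
  {C}: scan cost=50, card=50
  {AD}: card=6000; try (A,hash)→2680, (D,merge)→6080, (A,merge)→6460, (D,hash)→9240, (A,nl_idx)→10000, (D,nl)→60120 …(+1); best=2680 via (A,hash)
  {BD}: card=20000; try (B,hash)→4200, (D,merge)→7000, (B,merge)→7300, (D,hash)→9400, (D,nl)→100200, (B,nl)→100500; best=4200 via (B,hash)
  {CD}: card=6250; try (C,hash)→1600, (D,merge)→5400, (C,merge)→5850, (D,hash)→9100, (C,nl_idx)→9750, (D,nl)→25050 …(+1); best=1600 via (C,hash)
  {AB}: card=960; try (A,hash)→2080, (A,nl_idx)→2560, (B,merge)→2880, (A,merge)→2960, (B,hash)→3440, (B,nl)→24120 …(+1); best=2080 via (A,hash)
  {AC}: card=1000; try (C,hash)→840, (A,merge)→1360, (A,nl_idx)→1400, (C,merge)→1430, (A,hash)→1780, (C,nl_idx)→1840 …(+2); best=840 via (C,hash)
  {BC}: card=2000; try (C,hash)→1000, (B,merge)→2200, (C,merge)→2350, (B,hash)→3300, (C,nl_idx)→3400, (B,nl)→10050 …(+1); best=1000 via (C,hash)
  {ABD}: card=9600; try (B,hash)→11880, (D,hash)→12040, (D,merge)→17640, (A,hash)→25880, (B,merge)→88480, (A,nl_idx)→153800 …(+4); best=11880 via (B,hash)
  {ACD}: card=12500; try (C,hash)→9280, (A,hash)→9530, (D,hash)→10840, (D,merge)→16840, (C,nl_idx)→51180, (A,nl_idx)→57850 …(+5); best=9280 via (C,hash)
  {BCD}: card=50000; try (B,hash)→11050, (D,hash)→12000, (C,hash)→24800, (D,merge)→30000, (B,merge)→90900, (C,nl_idx)→174200 …(+4); best=11050 via (B,hash)
  {ABC}: card=1600; try (C,hash)→3640, (A,hash)→4680, (B,hash)→5040, (C,nl_idx)→9440, (C,merge)→12990, (B,merge)→13640 …(+5); best=3640 via (C,hash)
  {ABCD}: card=4000; try (D,hash)→14240, (C,hash)→22080, (B,hash)→24980, (D,merge)→27840, (A,hash)→62730, (C,nl_idx)→73480 …(+8); best=14240 via (D,hash)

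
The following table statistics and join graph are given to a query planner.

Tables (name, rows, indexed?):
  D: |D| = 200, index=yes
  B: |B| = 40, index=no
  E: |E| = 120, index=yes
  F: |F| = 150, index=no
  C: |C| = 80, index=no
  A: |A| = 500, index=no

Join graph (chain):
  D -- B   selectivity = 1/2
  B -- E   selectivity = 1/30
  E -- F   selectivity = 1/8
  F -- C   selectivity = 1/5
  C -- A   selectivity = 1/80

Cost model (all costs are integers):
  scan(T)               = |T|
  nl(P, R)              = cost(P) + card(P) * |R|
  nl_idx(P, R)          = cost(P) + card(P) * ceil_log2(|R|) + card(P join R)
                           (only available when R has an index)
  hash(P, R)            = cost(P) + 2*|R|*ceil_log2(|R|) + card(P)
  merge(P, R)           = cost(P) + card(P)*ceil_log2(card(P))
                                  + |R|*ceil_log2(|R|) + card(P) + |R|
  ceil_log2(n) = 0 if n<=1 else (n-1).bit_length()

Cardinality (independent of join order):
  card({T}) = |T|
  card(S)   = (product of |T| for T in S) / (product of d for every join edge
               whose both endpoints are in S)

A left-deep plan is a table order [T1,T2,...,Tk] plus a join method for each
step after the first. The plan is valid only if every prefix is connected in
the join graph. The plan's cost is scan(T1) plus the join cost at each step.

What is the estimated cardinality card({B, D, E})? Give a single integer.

16000

Tables in S: B(40), D(200), E(120)
Edges inside S: D-B(d=2), B-E(d=30)
numerator = 40 * 200 * 120 = 960000
denominator = 2 * 30 = 60
card(S) = 960000 / 60 = 16000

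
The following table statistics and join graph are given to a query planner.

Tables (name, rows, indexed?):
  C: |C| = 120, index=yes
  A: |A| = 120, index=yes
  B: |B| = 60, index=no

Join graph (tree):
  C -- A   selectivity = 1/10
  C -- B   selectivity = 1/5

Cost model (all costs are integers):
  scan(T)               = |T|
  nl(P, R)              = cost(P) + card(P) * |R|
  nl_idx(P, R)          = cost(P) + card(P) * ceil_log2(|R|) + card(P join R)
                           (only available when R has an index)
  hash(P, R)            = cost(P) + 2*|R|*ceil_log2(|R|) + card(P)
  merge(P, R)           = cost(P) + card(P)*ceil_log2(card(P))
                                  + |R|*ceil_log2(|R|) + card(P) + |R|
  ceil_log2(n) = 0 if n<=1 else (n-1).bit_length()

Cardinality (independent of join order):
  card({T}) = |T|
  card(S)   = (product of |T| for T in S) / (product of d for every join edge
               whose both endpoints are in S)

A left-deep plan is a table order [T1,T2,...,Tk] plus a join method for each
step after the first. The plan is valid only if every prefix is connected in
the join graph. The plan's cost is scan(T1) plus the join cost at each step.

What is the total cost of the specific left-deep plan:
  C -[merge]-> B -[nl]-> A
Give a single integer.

174300

step 1: scan C: cost=120, card=120
step 2: join B via merge
    card(P join B) = 120*60/(5) = 1440
    cost = 120 + 120*7 + 60*6 + 120 + 60 = 1500
step 3: join A via nl
    card(P join A) = 1440*120/(10) = 17280
    cost = 1500 + 1440*120 = 174300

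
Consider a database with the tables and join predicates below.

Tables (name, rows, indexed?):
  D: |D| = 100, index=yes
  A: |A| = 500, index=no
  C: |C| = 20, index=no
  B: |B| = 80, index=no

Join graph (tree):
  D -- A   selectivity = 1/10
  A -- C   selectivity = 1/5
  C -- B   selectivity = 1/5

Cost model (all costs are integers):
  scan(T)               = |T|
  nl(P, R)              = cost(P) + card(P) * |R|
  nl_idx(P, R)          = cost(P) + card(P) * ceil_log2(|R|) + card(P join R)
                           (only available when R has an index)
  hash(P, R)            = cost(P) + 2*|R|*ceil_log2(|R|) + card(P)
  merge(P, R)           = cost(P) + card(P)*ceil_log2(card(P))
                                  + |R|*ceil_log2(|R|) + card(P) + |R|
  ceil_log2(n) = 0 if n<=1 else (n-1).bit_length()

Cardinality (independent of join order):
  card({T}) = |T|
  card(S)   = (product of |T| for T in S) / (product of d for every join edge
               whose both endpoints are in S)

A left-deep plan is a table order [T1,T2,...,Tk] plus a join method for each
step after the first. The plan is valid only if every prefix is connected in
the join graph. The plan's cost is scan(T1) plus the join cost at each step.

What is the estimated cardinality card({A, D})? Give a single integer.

Tables in S: A(500), D(100)
Edges inside S: D-A(d=10)
numerator = 500 * 100 = 50000
denominator = 10 = 10
card(S) = 50000 / 10 = 5000

5000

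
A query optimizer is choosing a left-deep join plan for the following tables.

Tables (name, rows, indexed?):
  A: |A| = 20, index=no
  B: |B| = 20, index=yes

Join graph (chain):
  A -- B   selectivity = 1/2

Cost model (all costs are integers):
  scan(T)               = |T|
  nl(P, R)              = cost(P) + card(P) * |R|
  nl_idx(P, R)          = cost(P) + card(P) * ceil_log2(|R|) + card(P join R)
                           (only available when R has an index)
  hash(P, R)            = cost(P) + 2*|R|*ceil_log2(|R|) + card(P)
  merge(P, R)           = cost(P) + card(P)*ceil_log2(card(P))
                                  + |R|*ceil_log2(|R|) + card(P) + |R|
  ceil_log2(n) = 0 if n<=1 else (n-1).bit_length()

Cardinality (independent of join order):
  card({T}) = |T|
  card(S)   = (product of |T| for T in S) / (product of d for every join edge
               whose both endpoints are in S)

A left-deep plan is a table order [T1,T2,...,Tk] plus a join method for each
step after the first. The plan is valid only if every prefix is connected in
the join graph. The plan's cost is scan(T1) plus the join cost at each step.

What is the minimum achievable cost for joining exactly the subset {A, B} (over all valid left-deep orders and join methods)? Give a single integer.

240

Selinger DP over subsets of {A,B}:
  {A}: scan cost=20, card=20
  {B}: scan cost=20, card=20
  {AB}: card=200; try (B,hash)→240, (A,hash)→240, (B,merge)→260, (A,merge)→260, (B,nl_idx)→320, (B,nl)→420 …(+1); best=240 via (B,hash)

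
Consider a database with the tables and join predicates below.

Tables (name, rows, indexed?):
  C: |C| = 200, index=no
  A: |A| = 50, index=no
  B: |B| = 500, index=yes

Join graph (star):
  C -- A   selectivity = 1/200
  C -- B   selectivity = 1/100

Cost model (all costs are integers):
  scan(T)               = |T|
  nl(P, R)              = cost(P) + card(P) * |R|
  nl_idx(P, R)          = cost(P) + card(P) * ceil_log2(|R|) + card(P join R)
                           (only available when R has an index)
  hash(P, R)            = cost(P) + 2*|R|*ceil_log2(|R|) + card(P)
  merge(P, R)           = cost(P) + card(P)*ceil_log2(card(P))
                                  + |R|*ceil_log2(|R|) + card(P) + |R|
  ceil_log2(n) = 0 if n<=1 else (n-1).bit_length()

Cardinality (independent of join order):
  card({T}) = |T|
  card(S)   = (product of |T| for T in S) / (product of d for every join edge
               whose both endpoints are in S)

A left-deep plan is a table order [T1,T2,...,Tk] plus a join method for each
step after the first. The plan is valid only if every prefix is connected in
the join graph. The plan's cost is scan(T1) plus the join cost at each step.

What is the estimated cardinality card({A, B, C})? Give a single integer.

Tables in S: A(50), B(500), C(200)
Edges inside S: C-A(d=200), C-B(d=100)
numerator = 50 * 500 * 200 = 5000000
denominator = 200 * 100 = 20000
card(S) = 5000000 / 20000 = 250

250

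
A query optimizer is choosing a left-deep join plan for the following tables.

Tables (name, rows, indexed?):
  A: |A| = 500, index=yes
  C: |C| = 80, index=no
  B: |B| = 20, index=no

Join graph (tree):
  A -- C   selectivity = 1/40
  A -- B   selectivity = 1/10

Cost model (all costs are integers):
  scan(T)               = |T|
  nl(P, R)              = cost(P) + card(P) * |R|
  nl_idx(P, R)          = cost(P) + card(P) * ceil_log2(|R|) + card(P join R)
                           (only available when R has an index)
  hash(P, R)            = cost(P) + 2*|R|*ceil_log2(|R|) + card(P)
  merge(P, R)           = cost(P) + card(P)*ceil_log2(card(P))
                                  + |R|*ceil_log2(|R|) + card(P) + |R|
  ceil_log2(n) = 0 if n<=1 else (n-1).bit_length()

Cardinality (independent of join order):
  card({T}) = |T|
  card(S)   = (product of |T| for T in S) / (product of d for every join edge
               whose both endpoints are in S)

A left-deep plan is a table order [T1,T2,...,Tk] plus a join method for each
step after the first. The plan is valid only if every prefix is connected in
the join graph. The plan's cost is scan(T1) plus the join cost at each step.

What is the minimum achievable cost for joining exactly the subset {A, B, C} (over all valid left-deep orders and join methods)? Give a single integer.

3000

Selinger DP over subsets of {A,B,C}:
  {A}: scan cost=500, card=500
  {C}: scan cost=80, card=80
  {B}: scan cost=20, card=20
  {AC}: card=1000; try (A,nl_idx)→1800, (C,hash)→2120, (A,merge)→5720, (C,merge)→6140, (A,hash)→9160, (A,nl)→40080 …(+1); best=1800 via (A,nl_idx)
  {AB}: card=1000; try (B,hash)→1200, (A,nl_idx)→1200, (A,merge)→5140, (B,merge)→5620, (A,hash)→9040, (A,nl)→10020 …(+1); best=1200 via (B,hash)
  {ABC}: card=2000; try (B,hash)→3000, (C,hash)→3320, (C,merge)→12840, (B,merge)→12920, (B,nl)→21800, (C,nl)→81200; best=3000 via (B,hash)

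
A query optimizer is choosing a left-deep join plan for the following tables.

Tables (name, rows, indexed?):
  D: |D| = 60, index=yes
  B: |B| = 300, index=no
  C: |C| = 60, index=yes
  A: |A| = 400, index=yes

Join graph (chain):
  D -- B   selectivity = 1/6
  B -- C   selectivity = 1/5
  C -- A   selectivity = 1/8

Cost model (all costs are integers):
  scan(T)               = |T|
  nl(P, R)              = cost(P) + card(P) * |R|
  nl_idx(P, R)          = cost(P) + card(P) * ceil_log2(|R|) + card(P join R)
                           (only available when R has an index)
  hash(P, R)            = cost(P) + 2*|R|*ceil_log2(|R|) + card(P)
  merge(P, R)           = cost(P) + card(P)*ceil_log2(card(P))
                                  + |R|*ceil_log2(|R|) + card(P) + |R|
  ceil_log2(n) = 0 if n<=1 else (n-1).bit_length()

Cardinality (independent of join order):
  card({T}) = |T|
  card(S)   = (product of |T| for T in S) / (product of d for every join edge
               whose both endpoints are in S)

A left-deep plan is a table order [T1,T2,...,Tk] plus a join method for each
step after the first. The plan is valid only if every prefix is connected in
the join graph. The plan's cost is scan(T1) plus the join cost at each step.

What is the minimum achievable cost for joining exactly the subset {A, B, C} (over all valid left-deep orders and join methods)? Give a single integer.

9920

Selinger DP over subsets of {A,B,C}:
  {B}: scan cost=300, card=300
  {C}: scan cost=60, card=60
  {A}: scan cost=400, card=400
  {BC}: card=3600; try (C,hash)→1320, (B,merge)→3480, (C,merge)→3720, (B,hash)→5520, (C,nl_idx)→5700, (B,nl)→18060 …(+1); best=1320 via (C,hash)
  {AC}: card=3000; try (C,hash)→1520, (A,nl_idx)→3600, (A,merge)→4480, (C,merge)→4820, (C,nl_idx)→5800, (A,hash)→7320 …(+2); best=1520 via (C,hash)
  {ABC}: card=180000; try (B,hash)→9920, (A,hash)→12120, (B,merge)→43520, (A,merge)→52120, (A,nl_idx)→213720, (B,nl)→901520 …(+1); best=9920 via (B,hash)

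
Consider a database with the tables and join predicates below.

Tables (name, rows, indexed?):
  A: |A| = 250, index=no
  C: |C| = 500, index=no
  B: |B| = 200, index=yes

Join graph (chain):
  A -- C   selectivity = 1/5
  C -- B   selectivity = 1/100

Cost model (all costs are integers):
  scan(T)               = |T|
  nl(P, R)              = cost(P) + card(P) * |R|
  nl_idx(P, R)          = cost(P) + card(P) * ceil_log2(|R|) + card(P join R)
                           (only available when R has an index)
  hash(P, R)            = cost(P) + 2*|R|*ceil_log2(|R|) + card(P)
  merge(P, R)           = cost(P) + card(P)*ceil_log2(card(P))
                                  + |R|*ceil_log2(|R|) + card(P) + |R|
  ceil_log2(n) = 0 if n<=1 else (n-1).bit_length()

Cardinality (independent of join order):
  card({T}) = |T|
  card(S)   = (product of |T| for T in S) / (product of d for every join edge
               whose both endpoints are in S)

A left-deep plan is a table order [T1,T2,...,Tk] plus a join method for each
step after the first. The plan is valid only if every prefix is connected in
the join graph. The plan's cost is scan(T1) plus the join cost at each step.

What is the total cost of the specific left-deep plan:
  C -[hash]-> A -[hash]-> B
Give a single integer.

33200

step 1: scan C: cost=500, card=500
step 2: join A via hash
    card(P join A) = 500*250/(5) = 25000
    cost = 500 + 2*250*8 + 500 = 5000
step 3: join B via hash
    card(P join B) = 25000*200/(100) = 50000
    cost = 5000 + 2*200*8 + 25000 = 33200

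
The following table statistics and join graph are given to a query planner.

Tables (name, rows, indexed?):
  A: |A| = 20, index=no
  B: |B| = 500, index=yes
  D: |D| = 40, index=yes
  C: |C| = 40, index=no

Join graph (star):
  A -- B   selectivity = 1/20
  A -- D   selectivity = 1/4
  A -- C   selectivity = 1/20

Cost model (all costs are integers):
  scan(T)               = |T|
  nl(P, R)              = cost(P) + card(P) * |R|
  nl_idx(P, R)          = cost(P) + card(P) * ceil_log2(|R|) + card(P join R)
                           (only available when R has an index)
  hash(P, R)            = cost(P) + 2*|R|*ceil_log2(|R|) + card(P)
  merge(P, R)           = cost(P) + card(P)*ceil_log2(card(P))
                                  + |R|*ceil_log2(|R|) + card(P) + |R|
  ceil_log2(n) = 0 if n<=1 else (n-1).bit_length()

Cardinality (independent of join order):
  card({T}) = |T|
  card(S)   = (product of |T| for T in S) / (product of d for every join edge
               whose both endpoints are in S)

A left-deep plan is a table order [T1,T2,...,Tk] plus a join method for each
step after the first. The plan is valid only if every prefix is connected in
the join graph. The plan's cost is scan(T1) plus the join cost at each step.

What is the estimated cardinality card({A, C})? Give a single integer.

Tables in S: A(20), C(40)
Edges inside S: A-C(d=20)
numerator = 20 * 40 = 800
denominator = 20 = 20
card(S) = 800 / 20 = 40

40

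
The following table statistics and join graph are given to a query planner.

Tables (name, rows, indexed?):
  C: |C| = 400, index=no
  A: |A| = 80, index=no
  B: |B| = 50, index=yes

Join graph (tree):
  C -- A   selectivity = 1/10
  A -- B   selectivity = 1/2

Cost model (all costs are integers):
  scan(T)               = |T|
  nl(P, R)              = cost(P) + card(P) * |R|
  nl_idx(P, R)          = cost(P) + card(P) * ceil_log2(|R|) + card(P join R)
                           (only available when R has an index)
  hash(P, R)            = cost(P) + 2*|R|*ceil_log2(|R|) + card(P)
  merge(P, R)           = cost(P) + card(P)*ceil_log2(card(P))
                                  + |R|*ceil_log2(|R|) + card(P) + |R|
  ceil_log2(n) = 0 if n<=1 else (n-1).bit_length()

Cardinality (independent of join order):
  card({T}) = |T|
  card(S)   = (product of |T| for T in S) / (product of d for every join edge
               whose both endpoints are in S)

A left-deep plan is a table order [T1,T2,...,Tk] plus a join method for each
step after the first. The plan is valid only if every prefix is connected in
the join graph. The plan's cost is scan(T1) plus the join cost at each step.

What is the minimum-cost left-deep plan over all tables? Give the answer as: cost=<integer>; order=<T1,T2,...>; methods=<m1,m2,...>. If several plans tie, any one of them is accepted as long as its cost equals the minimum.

Selinger DP (subsets sized 1..n):
  {C}: scan cost=400, card=400
  {A}: scan cost=80, card=80
  {B}: scan cost=50, card=50
  {AC}: card=3200; try (A,hash)→1920, (C,merge)→4720, (A,merge)→5040, (C,hash)→7360, (C,nl)→32080, (A,nl)→32400; best=1920 via (A,hash)
  {AB}: card=2000; try (B,hash)→760, (A,merge)→1040, (B,merge)→1070, (A,hash)→1220, (B,nl_idx)→2560, (A,nl)→4050 …(+1); best=760 via (B,hash)
  {ABC}: card=80000; try (B,hash)→5720, (C,hash)→9960, (C,merge)→28760, (B,merge)→43870, (B,nl_idx)→101120, (B,nl)→161920 …(+1); best=5720 via (B,hash)

cost=5720; order=C,A,B; methods=hash,hash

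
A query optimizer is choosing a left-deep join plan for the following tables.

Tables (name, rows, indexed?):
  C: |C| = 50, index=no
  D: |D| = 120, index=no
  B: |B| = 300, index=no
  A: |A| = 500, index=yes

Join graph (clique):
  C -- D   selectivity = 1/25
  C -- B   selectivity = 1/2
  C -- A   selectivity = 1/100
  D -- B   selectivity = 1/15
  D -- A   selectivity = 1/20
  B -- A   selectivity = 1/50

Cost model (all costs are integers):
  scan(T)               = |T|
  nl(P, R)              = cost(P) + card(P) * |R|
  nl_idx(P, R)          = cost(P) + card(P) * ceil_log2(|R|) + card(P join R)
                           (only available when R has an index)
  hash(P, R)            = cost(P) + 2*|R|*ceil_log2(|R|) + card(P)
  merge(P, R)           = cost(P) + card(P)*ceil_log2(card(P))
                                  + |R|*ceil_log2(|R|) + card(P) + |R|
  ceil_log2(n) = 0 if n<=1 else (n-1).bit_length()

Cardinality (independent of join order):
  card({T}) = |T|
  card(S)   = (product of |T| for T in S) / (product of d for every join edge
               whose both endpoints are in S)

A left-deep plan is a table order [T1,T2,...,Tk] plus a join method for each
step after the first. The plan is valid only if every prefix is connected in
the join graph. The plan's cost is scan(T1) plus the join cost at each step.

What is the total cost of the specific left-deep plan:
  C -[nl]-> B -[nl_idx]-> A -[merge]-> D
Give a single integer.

step 1: scan C: cost=50, card=50
step 2: join B via nl
    card(P join B) = 50*300/(2) = 7500
    cost = 50 + 50*300 = 15050
step 3: join A via nl_idx
    card(P join A) = 7500*500/(100*50) = 750
    cost = 15050 + 7500*9 + 750 = 83300
step 4: join D via merge
    card(P join D) = 750*120/(25*15*20) = 12
    cost = 83300 + 750*10 + 120*7 + 750 + 120 = 92510

92510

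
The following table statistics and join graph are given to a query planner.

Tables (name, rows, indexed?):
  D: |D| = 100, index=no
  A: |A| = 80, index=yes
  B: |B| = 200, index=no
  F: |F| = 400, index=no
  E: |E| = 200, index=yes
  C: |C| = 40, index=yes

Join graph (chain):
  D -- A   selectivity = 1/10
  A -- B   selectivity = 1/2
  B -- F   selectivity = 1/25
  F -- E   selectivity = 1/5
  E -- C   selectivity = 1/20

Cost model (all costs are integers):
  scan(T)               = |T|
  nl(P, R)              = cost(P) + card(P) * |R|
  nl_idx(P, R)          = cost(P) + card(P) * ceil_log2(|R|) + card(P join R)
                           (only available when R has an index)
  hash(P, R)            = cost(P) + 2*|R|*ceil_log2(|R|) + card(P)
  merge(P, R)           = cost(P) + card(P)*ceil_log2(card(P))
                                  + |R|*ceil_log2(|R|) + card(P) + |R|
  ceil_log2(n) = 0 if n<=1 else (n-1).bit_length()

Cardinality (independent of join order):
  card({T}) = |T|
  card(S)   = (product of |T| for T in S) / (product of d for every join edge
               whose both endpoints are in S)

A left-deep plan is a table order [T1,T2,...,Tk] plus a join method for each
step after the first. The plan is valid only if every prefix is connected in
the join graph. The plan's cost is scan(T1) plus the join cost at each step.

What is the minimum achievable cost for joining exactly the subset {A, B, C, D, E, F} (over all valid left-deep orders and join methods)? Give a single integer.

10542080

Selinger DP over subsets of {A,B,C,D,E,F}:
  {D}: scan cost=100, card=100
  {A}: scan cost=80, card=80
  {B}: scan cost=200, card=200
  {F}: scan cost=400, card=400
  {E}: scan cost=200, card=200
  {C}: scan cost=40, card=40
  {AD}: card=800; try (A,hash)→1320, (D,merge)→1520, (A,merge)→1540, (D,hash)→1560, (A,nl_idx)→1600, (D,nl)→8080 …(+1); best=1320 via (A,hash)
  {AB}: card=8000; try (A,hash)→1520, (B,merge)→2520, (A,merge)→2640, (B,hash)→3360, (A,nl_idx)→9600, (B,nl)→16080 …(+1); best=1520 via (A,hash)
  {BF}: card=3200; try (B,hash)→4000, (F,merge)→6000, (B,merge)→6200, (F,hash)→7600, (F,nl)→80200, (B,nl)→80400; best=4000 via (B,hash)
  {EF}: card=16000; try (E,hash)→4000, (F,merge)→6000, (E,merge)→6200, (F,hash)→7600, (E,nl_idx)→19600, (F,nl)→80200 …(+1); best=4000 via (E,hash)
  {CE}: card=400; try (E,nl_idx)→760, (C,hash)→880, (C,nl_idx)→1800, (E,merge)→2120, (C,merge)→2280, (E,hash)→3280 …(+2); best=760 via (E,nl_idx)
  {ABD}: card=80000; try (B,hash)→5320, (D,hash)→10920, (B,merge)→11920, (D,merge)→114320, (B,nl)→161320, (D,nl)→801520; best=5320 via (B,hash)
  {ABF}: card=128000; try (A,hash)→8320, (F,hash)→16720, (A,merge)→46240, (F,merge)→117520, (A,nl_idx)→154400, (A,nl)→260000 …(+1); best=8320 via (A,hash)
  {BEF}: card=128000; try (E,hash)→10400, (B,hash)→23200, (E,merge)→47400, (E,nl_idx)→157600, (B,merge)→245800, (E,nl)→644000 …(+1); best=10400 via (E,hash)
  {CEF}: card=32000; try (F,hash)→8360, (F,merge)→8760, (C,hash)→20480, (C,nl_idx)→132000, (F,nl)→160760, (C,merge)→244280 …(+1); best=8360 via (F,hash)
  {ABDF}: card=1280000; try (F,hash)→92520, (D,hash)→137720, (F,merge)→1449320, (D,merge)→2313120, (D,nl)→12808320, (F,nl)→32005320; best=92520 via (F,hash)
  {ABEF}: card=5120000; try (E,hash)→139520, (A,hash)→139520, (E,merge)→2314120, (A,merge)→2315040, (A,nl_idx)→6026400, (E,nl_idx)→6152320 …(+2); best=139520 via (E,hash)
  {BCEF}: card=256000; try (B,hash)→43560, (C,hash)→138880, (B,merge)→522160, (C,nl_idx)→1034400, (C,merge)→2314680, (C,nl)→5130400 …(+1); best=43560 via (B,hash)
  {ABDEF}: card=51200000; try (E,hash)→1375720, (D,hash)→5260920, (E,merge)→28254320, (E,nl_idx)→61532520, (D,merge)→123020320, (E,nl)→256092520 …(+1); best=1375720 via (E,hash)
  {ABCEF}: card=10240000; try (A,hash)→300680, (A,merge)→4908200, (C,hash)→5260000, (A,nl_idx)→12075560, (A,nl)→20523560, (C,nl_idx)→41099520 …(+2); best=300680 via (A,hash)
  {ABCDEF}: card=102400000; try (D,hash)→10542080, (C,hash)→52576200, (D,merge)→256301480, (C,nl_idx)→410975720, (D,nl)→1024300680, (C,merge)→1383776000 …(+1); best=10542080 via (D,hash)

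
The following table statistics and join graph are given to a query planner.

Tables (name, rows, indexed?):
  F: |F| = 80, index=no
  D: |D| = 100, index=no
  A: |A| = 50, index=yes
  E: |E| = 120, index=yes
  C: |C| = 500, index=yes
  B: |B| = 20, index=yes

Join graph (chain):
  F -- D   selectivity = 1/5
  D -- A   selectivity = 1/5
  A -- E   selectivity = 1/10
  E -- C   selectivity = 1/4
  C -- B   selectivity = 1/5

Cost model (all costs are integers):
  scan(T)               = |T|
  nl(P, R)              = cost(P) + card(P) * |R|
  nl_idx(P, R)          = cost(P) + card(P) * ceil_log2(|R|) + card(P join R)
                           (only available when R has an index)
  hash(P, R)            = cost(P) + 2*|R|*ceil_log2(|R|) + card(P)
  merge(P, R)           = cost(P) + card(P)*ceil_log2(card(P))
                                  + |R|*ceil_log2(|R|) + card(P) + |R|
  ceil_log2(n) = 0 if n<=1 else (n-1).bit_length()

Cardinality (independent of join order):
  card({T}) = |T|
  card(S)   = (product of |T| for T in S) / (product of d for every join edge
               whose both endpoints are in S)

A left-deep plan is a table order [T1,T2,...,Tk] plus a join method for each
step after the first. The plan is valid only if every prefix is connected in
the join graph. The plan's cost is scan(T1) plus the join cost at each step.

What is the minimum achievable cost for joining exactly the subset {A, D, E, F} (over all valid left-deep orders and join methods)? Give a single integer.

Selinger DP over subsets of {A,D,E,F}:
  {F}: scan cost=80, card=80
  {D}: scan cost=100, card=100
  {A}: scan cost=50, card=50
  {E}: scan cost=120, card=120
  {DF}: card=1600; try (F,hash)→1320, (D,merge)→1520, (F,merge)→1540, (D,hash)→1560, (D,nl)→8080, (F,nl)→8100; best=1320 via (F,hash)
  {AD}: card=1000; try (A,hash)→800, (D,merge)→1200, (A,merge)→1250, (D,hash)→1500, (A,nl_idx)→1700, (D,nl)→5050 …(+1); best=800 via (A,hash)
  {AE}: card=600; try (A,hash)→840, (E,nl_idx)→1000, (E,merge)→1360, (A,merge)→1430, (A,nl_idx)→1440, (E,hash)→1780 …(+2); best=840 via (A,hash)
  {ADF}: card=16000; try (F,hash)→2920, (A,hash)→3520, (F,merge)→12440, (A,merge)→20870, (A,nl_idx)→26920, (F,nl)→80800 …(+1); best=2920 via (F,hash)
  {ADE}: card=12000; try (D,hash)→2840, (E,hash)→3480, (D,merge)→8240, (E,merge)→12760, (E,nl_idx)→19800, (D,nl)→60840 …(+1); best=2840 via (D,hash)
  {ADEF}: card=192000; try (F,hash)→15960, (E,hash)→20600, (F,merge)→183480, (E,merge)→243880, (E,nl_idx)→306920, (F,nl)→962840 …(+1); best=15960 via (F,hash)

15960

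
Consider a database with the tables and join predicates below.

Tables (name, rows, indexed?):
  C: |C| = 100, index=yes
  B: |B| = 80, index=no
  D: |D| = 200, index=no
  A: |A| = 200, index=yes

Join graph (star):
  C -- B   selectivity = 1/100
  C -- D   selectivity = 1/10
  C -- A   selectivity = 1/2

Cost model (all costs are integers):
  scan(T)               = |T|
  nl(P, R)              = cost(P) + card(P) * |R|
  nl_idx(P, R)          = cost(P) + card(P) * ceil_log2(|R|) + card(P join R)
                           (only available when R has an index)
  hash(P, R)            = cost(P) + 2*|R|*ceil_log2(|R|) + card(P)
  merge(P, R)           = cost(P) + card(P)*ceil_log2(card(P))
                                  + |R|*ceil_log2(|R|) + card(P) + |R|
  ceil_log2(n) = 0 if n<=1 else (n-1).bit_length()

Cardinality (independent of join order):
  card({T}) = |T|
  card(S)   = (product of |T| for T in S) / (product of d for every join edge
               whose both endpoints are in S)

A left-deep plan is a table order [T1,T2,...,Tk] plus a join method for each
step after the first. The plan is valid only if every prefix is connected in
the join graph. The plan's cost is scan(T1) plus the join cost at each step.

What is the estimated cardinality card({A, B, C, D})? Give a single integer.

160000

Tables in S: A(200), B(80), C(100), D(200)
Edges inside S: C-B(d=100), C-D(d=10), C-A(d=2)
numerator = 200 * 80 * 100 * 200 = 320000000
denominator = 100 * 10 * 2 = 2000
card(S) = 320000000 / 2000 = 160000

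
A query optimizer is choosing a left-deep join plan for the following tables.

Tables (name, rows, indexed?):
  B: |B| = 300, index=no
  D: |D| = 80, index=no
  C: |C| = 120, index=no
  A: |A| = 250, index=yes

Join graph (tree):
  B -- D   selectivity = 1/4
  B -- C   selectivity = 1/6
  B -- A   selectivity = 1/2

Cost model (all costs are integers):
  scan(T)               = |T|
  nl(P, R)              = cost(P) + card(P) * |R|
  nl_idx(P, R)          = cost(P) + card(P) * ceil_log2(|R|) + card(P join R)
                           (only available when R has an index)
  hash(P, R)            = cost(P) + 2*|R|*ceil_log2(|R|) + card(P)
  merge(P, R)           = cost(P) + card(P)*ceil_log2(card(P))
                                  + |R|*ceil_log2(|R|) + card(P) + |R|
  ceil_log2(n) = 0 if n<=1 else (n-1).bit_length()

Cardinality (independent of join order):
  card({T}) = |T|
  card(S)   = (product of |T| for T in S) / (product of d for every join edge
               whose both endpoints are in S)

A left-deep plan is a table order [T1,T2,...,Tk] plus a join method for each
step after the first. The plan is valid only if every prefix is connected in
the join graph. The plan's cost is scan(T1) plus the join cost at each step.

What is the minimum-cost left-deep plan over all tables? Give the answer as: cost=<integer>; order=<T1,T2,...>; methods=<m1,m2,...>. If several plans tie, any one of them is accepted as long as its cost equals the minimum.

cost=133400; order=B,C,D,A; methods=hash,hash,hash

Selinger DP (subsets sized 1..n):
  {B}: scan cost=300, card=300
  {D}: scan cost=80, card=80
  {C}: scan cost=120, card=120
  {A}: scan cost=250, card=250
  {BD}: card=6000; try (D,hash)→1720, (B,merge)→3720, (D,merge)→3940, (B,hash)→5560, (B,nl)→24080, (D,nl)→24300; best=1720 via (D,hash)
  {BC}: card=6000; try (C,hash)→2280, (B,merge)→4080, (C,merge)→4260, (B,hash)→5640, (B,nl)→36120, (C,nl)→36300; best=2280 via (C,hash)
  {AB}: card=37500; try (A,hash)→4600, (B,merge)→5500, (A,merge)→5550, (B,hash)→5900, (A,nl_idx)→40200, (B,nl)→75250 …(+1); best=4600 via (A,hash)
  {BCD}: card=120000; try (D,hash)→9400, (C,hash)→9400, (C,merge)→86680, (D,merge)→86920, (D,nl)→482280, (C,nl)→721720; best=9400 via (D,hash)
  {ABD}: card=750000; try (A,hash)→11720, (D,hash)→43220, (A,merge)→87970, (D,merge)→642740, (A,nl_idx)→799720, (A,nl)→1501720 …(+1); best=11720 via (A,hash)
  {ABC}: card=750000; try (A,hash)→12280, (C,hash)→43780, (A,merge)→88530, (C,merge)→643060, (A,nl_idx)→800280, (A,nl)→1502280 …(+1); best=12280 via (A,hash)
  {ABCD}: card=15000000; try (A,hash)→133400, (D,hash)→763400, (C,hash)→763400, (A,merge)→2171650, (C,merge)→15762680, (D,merge)→15762920 …(+4); best=133400 via (A,hash)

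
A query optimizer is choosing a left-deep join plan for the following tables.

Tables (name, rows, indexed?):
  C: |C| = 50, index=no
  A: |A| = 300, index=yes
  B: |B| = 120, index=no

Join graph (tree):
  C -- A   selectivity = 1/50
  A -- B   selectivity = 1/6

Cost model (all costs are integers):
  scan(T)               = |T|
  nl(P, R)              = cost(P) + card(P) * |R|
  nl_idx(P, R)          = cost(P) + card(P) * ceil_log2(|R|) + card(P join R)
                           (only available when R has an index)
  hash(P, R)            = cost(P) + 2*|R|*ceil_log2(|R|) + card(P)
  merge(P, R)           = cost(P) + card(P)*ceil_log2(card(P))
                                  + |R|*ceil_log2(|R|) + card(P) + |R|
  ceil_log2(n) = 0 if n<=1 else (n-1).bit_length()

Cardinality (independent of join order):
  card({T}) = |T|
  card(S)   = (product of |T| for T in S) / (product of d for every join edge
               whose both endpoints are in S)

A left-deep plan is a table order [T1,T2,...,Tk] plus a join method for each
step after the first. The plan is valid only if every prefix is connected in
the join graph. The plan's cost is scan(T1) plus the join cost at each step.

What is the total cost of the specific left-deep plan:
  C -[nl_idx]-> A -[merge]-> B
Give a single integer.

4760

step 1: scan C: cost=50, card=50
step 2: join A via nl_idx
    card(P join A) = 50*300/(50) = 300
    cost = 50 + 50*9 + 300 = 800
step 3: join B via merge
    card(P join B) = 300*120/(6) = 6000
    cost = 800 + 300*9 + 120*7 + 300 + 120 = 4760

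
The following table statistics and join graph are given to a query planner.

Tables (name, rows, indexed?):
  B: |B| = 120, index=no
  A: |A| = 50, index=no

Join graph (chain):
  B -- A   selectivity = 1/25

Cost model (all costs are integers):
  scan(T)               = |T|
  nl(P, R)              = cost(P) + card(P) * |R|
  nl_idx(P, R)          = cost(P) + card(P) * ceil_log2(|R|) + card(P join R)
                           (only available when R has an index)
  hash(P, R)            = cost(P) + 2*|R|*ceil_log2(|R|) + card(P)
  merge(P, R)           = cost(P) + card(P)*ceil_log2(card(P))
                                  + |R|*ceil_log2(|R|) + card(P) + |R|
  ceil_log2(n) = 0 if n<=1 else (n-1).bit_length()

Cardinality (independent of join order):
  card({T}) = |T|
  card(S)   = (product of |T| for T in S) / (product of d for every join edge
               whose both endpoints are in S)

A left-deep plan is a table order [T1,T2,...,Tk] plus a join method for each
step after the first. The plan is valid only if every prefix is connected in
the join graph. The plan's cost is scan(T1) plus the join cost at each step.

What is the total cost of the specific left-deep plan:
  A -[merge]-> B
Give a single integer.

step 1: scan A: cost=50, card=50
step 2: join B via merge
    card(P join B) = 50*120/(25) = 240
    cost = 50 + 50*6 + 120*7 + 50 + 120 = 1360

1360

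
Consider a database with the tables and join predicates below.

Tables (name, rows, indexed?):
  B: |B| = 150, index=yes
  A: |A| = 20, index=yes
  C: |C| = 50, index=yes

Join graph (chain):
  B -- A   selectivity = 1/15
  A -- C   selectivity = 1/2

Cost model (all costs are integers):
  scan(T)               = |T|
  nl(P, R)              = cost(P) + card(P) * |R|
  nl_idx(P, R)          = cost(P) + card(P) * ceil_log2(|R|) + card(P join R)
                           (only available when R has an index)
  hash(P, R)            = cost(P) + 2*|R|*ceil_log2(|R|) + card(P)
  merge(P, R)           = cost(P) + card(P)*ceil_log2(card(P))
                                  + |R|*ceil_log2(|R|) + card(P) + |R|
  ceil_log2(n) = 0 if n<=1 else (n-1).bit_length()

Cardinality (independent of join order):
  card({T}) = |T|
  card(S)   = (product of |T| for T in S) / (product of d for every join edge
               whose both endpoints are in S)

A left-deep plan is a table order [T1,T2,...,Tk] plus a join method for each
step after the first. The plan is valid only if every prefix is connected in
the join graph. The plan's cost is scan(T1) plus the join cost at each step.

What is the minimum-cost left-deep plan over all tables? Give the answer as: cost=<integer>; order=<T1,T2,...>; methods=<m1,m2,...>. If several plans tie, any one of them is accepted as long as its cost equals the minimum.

cost=1180; order=A,B,C; methods=nl_idx,hash

Selinger DP (subsets sized 1..n):
  {B}: scan cost=150, card=150
  {A}: scan cost=20, card=20
  {C}: scan cost=50, card=50
  {AB}: card=200; try (B,nl_idx)→380, (A,hash)→500, (A,nl_idx)→1100, (B,merge)→1490, (A,merge)→1620, (B,hash)→2440 …(+2); best=380 via (B,nl_idx)
  {AC}: card=500; try (A,hash)→300, (C,merge)→490, (A,merge)→520, (C,hash)→640, (C,nl_idx)→640, (A,nl_idx)→800 …(+2); best=300 via (A,hash)
  {ABC}: card=5000; try (C,hash)→1180, (C,merge)→2530, (B,hash)→3200, (C,nl_idx)→6580, (B,merge)→6650, (B,nl_idx)→9300 …(+2); best=1180 via (C,hash)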